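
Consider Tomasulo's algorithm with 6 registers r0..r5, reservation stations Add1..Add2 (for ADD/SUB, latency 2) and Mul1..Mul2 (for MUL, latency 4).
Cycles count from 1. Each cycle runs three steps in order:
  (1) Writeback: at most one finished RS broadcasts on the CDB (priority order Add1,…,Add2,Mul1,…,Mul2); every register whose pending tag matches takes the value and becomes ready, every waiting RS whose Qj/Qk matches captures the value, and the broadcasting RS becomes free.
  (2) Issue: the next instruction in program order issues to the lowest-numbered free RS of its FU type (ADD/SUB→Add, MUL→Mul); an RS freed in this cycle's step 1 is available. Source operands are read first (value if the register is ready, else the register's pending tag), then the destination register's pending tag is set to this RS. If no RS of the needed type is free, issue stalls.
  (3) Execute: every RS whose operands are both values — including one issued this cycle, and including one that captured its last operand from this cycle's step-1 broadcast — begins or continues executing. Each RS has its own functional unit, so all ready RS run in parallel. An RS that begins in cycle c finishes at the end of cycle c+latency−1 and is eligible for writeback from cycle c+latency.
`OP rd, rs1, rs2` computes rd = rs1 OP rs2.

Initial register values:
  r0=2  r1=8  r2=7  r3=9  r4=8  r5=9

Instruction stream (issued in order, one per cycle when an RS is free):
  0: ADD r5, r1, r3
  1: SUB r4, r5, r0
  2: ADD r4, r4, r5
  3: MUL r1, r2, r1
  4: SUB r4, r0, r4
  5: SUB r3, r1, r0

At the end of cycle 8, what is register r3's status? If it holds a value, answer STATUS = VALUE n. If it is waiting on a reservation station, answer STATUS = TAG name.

c1: issue ADD r5<-Add1 | r0:2,r1:8,r2:7,r3:9,r4:8,r5:Add1
c2: issue SUB r4<-Add2 | r0:2,r1:8,r2:7,r3:9,r4:Add2,r5:Add1
c3: CDB Add1=17; issue ADD r4<-Add1 | r0:2,r1:8,r2:7,r3:9,r4:Add1,r5:17
c4: issue MUL r1<-Mul1 | r0:2,r1:Mul1,r2:7,r3:9,r4:Add1,r5:17
c5: CDB Add2=15; issue SUB r4<-Add2 | r0:2,r1:Mul1,r2:7,r3:9,r4:Add2,r5:17
c6: stall | r0:2,r1:Mul1,r2:7,r3:9,r4:Add2,r5:17
c7: CDB Add1=32; issue SUB r3<-Add1 | r0:2,r1:Mul1,r2:7,r3:Add1,r4:Add2,r5:17
c8: CDB Mul1=56 | r0:2,r1:56,r2:7,r3:Add1,r4:Add2,r5:17

STATUS = TAG Add1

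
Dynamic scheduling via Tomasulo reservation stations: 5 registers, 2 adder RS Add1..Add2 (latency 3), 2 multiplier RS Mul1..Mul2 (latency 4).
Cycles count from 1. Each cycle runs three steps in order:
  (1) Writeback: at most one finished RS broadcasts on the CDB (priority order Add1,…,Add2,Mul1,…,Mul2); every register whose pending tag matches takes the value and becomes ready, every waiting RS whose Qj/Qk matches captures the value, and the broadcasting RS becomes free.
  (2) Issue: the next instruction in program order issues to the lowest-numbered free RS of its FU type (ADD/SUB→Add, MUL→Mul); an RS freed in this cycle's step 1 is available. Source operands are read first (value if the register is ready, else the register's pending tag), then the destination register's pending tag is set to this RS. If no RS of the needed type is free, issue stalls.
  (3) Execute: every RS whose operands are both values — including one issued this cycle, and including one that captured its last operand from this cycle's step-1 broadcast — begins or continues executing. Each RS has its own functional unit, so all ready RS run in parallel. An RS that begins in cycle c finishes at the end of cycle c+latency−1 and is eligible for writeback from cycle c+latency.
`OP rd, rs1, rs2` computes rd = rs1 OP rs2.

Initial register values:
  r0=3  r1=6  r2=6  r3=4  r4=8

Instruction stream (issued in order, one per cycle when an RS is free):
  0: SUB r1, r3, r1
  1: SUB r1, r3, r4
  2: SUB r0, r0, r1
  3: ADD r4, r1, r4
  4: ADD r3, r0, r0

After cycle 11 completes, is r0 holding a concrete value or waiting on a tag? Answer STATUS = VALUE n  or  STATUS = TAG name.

STATUS = VALUE 7

  c1: issue SUB r1<-Add1  regs: r0:3,r1:Add1,r2:6,r3:4,r4:8
  c2: issue SUB r1<-Add2  regs: r0:3,r1:Add2,r2:6,r3:4,r4:8
  c3: stall  regs: r0:3,r1:Add2,r2:6,r3:4,r4:8
  c4: CDB Add1=-2; issue SUB r0<-Add1  regs: r0:Add1,r1:Add2,r2:6,r3:4,r4:8
  c5: CDB Add2=-4; issue ADD r4<-Add2  regs: r0:Add1,r1:-4,r2:6,r3:4,r4:Add2
  c6: stall  regs: r0:Add1,r1:-4,r2:6,r3:4,r4:Add2
  c7: stall  regs: r0:Add1,r1:-4,r2:6,r3:4,r4:Add2
  c8: CDB Add1=7; issue ADD r3<-Add1  regs: r0:7,r1:-4,r2:6,r3:Add1,r4:Add2
  c9: CDB Add2=4  regs: r0:7,r1:-4,r2:6,r3:Add1,r4:4
  c10: -  regs: r0:7,r1:-4,r2:6,r3:Add1,r4:4
  c11: CDB Add1=14  regs: r0:7,r1:-4,r2:6,r3:14,r4:4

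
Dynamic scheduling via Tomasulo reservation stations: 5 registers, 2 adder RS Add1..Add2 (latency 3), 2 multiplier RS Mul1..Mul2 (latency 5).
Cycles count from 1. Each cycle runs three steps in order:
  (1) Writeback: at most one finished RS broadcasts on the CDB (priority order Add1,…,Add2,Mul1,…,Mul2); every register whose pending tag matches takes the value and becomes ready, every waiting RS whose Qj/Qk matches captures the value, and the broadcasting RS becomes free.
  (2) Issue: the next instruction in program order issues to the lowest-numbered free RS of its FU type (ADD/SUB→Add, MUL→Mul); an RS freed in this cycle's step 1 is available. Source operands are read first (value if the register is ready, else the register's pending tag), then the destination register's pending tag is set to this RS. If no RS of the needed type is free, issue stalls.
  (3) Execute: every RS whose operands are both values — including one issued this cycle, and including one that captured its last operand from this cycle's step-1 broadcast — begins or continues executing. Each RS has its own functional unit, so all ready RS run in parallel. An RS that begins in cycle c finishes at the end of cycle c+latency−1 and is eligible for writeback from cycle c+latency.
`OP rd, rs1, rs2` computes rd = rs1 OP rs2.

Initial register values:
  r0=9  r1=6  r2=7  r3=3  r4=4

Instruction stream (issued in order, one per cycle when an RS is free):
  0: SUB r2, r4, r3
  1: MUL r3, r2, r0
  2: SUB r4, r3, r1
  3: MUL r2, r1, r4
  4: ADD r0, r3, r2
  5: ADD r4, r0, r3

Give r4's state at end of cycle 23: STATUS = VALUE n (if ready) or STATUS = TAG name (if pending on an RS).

STATUS = VALUE 36

cycle 1: issue SUB r2<-Add1 // r0:9,r1:6,r2:Add1,r3:3,r4:4
cycle 2: issue MUL r3<-Mul1 // r0:9,r1:6,r2:Add1,r3:Mul1,r4:4
cycle 3: issue SUB r4<-Add2 // r0:9,r1:6,r2:Add1,r3:Mul1,r4:Add2
cycle 4: CDB Add1=1; issue MUL r2<-Mul2 // r0:9,r1:6,r2:Mul2,r3:Mul1,r4:Add2
cycle 5: issue ADD r0<-Add1 // r0:Add1,r1:6,r2:Mul2,r3:Mul1,r4:Add2
cycle 6: stall // r0:Add1,r1:6,r2:Mul2,r3:Mul1,r4:Add2
cycle 7: stall // r0:Add1,r1:6,r2:Mul2,r3:Mul1,r4:Add2
cycle 8: stall // r0:Add1,r1:6,r2:Mul2,r3:Mul1,r4:Add2
cycle 9: CDB Mul1=9; stall // r0:Add1,r1:6,r2:Mul2,r3:9,r4:Add2
cycle 10: stall // r0:Add1,r1:6,r2:Mul2,r3:9,r4:Add2
cycle 11: stall // r0:Add1,r1:6,r2:Mul2,r3:9,r4:Add2
cycle 12: CDB Add2=3; issue ADD r4<-Add2 // r0:Add1,r1:6,r2:Mul2,r3:9,r4:Add2
cycle 13: - // r0:Add1,r1:6,r2:Mul2,r3:9,r4:Add2
cycle 14: - // r0:Add1,r1:6,r2:Mul2,r3:9,r4:Add2
cycle 15: - // r0:Add1,r1:6,r2:Mul2,r3:9,r4:Add2
cycle 16: - // r0:Add1,r1:6,r2:Mul2,r3:9,r4:Add2
cycle 17: CDB Mul2=18 // r0:Add1,r1:6,r2:18,r3:9,r4:Add2
cycle 18: - // r0:Add1,r1:6,r2:18,r3:9,r4:Add2
cycle 19: - // r0:Add1,r1:6,r2:18,r3:9,r4:Add2
cycle 20: CDB Add1=27 // r0:27,r1:6,r2:18,r3:9,r4:Add2
cycle 21: - // r0:27,r1:6,r2:18,r3:9,r4:Add2
cycle 22: - // r0:27,r1:6,r2:18,r3:9,r4:Add2
cycle 23: CDB Add2=36 // r0:27,r1:6,r2:18,r3:9,r4:36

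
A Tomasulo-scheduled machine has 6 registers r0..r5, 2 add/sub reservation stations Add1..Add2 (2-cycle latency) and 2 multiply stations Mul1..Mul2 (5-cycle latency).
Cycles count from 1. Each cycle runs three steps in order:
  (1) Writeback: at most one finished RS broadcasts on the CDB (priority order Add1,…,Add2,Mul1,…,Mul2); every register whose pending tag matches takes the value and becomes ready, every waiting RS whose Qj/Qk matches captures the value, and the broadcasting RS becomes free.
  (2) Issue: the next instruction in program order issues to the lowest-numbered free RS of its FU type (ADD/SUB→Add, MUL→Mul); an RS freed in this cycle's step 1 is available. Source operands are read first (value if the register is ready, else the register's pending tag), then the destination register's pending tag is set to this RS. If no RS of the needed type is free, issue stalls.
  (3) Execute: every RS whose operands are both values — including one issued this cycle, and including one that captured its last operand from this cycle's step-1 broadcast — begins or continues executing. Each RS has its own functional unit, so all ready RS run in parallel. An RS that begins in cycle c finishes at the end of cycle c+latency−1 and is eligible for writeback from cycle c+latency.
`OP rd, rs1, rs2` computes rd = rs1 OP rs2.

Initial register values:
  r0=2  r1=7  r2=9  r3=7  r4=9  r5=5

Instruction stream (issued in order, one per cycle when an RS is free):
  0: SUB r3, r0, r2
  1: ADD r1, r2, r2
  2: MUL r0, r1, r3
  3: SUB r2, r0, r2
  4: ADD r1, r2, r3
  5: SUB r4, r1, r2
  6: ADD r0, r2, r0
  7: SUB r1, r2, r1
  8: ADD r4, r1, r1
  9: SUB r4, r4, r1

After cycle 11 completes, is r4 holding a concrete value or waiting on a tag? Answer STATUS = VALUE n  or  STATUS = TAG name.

cycle 1: issue SUB r3<-Add1 // r0:2,r1:7,r2:9,r3:Add1,r4:9,r5:5
cycle 2: issue ADD r1<-Add2 // r0:2,r1:Add2,r2:9,r3:Add1,r4:9,r5:5
cycle 3: CDB Add1=-7; issue MUL r0<-Mul1 // r0:Mul1,r1:Add2,r2:9,r3:-7,r4:9,r5:5
cycle 4: CDB Add2=18; issue SUB r2<-Add1 // r0:Mul1,r1:18,r2:Add1,r3:-7,r4:9,r5:5
cycle 5: issue ADD r1<-Add2 // r0:Mul1,r1:Add2,r2:Add1,r3:-7,r4:9,r5:5
cycle 6: stall // r0:Mul1,r1:Add2,r2:Add1,r3:-7,r4:9,r5:5
cycle 7: stall // r0:Mul1,r1:Add2,r2:Add1,r3:-7,r4:9,r5:5
cycle 8: stall // r0:Mul1,r1:Add2,r2:Add1,r3:-7,r4:9,r5:5
cycle 9: CDB Mul1=-126; stall // r0:-126,r1:Add2,r2:Add1,r3:-7,r4:9,r5:5
cycle 10: stall // r0:-126,r1:Add2,r2:Add1,r3:-7,r4:9,r5:5
cycle 11: CDB Add1=-135; issue SUB r4<-Add1 // r0:-126,r1:Add2,r2:-135,r3:-7,r4:Add1,r5:5

STATUS = TAG Add1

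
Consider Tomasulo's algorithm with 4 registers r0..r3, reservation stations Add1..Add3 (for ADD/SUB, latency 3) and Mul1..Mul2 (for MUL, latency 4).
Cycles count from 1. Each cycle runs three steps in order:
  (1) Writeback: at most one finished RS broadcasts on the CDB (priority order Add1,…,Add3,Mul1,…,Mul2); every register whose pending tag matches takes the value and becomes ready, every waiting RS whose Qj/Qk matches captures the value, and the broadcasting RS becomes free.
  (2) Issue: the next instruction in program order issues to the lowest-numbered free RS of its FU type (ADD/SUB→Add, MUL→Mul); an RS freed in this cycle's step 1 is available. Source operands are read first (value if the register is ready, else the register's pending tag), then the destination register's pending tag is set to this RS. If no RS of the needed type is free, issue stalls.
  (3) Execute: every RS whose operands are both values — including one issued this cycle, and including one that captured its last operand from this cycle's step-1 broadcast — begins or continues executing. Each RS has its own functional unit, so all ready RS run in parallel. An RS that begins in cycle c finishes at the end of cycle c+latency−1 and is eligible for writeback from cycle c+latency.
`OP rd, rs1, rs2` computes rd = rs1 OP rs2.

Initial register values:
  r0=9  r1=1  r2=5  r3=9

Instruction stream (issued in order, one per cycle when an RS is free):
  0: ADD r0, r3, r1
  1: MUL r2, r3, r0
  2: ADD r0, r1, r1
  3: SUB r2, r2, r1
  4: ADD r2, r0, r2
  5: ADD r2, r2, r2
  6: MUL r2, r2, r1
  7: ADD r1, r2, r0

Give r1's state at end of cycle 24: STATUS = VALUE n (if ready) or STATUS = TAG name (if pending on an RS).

STATUS = VALUE 184

  c1: issue ADD r0<-Add1  regs: r0:Add1,r1:1,r2:5,r3:9
  c2: issue MUL r2<-Mul1  regs: r0:Add1,r1:1,r2:Mul1,r3:9
  c3: issue ADD r0<-Add2  regs: r0:Add2,r1:1,r2:Mul1,r3:9
  c4: CDB Add1=10; issue SUB r2<-Add1  regs: r0:Add2,r1:1,r2:Add1,r3:9
  c5: issue ADD r2<-Add3  regs: r0:Add2,r1:1,r2:Add3,r3:9
  c6: CDB Add2=2; issue ADD r2<-Add2  regs: r0:2,r1:1,r2:Add2,r3:9
  c7: issue MUL r2<-Mul2  regs: r0:2,r1:1,r2:Mul2,r3:9
  c8: CDB Mul1=90; stall  regs: r0:2,r1:1,r2:Mul2,r3:9
  c9: stall  regs: r0:2,r1:1,r2:Mul2,r3:9
  c10: stall  regs: r0:2,r1:1,r2:Mul2,r3:9
  c11: CDB Add1=89; issue ADD r1<-Add1  regs: r0:2,r1:Add1,r2:Mul2,r3:9
  c12: -  regs: r0:2,r1:Add1,r2:Mul2,r3:9
  c13: -  regs: r0:2,r1:Add1,r2:Mul2,r3:9
  c14: CDB Add3=91  regs: r0:2,r1:Add1,r2:Mul2,r3:9
  c15: -  regs: r0:2,r1:Add1,r2:Mul2,r3:9
  c16: -  regs: r0:2,r1:Add1,r2:Mul2,r3:9
  c17: CDB Add2=182  regs: r0:2,r1:Add1,r2:Mul2,r3:9
  c18: -  regs: r0:2,r1:Add1,r2:Mul2,r3:9
  c19: -  regs: r0:2,r1:Add1,r2:Mul2,r3:9
  c20: -  regs: r0:2,r1:Add1,r2:Mul2,r3:9
  c21: CDB Mul2=182  regs: r0:2,r1:Add1,r2:182,r3:9
  c22: -  regs: r0:2,r1:Add1,r2:182,r3:9
  c23: -  regs: r0:2,r1:Add1,r2:182,r3:9
  c24: CDB Add1=184  regs: r0:2,r1:184,r2:182,r3:9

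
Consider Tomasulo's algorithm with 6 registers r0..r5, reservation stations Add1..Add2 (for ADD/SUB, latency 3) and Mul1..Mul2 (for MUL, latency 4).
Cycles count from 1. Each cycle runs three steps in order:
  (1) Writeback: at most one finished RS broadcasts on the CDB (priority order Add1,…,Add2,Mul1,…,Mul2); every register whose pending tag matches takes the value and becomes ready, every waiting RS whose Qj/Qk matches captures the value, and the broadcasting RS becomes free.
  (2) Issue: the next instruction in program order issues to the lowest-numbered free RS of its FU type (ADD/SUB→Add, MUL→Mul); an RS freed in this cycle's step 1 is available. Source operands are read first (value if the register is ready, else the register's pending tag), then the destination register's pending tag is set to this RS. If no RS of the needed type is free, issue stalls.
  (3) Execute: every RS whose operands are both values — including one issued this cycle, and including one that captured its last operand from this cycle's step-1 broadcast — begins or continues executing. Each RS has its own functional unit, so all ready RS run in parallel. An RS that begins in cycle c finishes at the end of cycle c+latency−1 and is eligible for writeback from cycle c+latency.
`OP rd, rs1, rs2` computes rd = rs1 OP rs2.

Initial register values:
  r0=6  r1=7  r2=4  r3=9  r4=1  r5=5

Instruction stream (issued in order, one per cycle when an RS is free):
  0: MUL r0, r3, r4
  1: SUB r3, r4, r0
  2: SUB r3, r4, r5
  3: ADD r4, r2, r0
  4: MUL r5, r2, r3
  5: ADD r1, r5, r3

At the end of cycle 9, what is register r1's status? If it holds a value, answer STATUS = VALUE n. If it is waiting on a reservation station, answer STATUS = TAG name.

STATUS = TAG Add1

cycle 1: issue MUL r0<-Mul1 // r0:Mul1,r1:7,r2:4,r3:9,r4:1,r5:5
cycle 2: issue SUB r3<-Add1 // r0:Mul1,r1:7,r2:4,r3:Add1,r4:1,r5:5
cycle 3: issue SUB r3<-Add2 // r0:Mul1,r1:7,r2:4,r3:Add2,r4:1,r5:5
cycle 4: stall // r0:Mul1,r1:7,r2:4,r3:Add2,r4:1,r5:5
cycle 5: CDB Mul1=9; stall // r0:9,r1:7,r2:4,r3:Add2,r4:1,r5:5
cycle 6: CDB Add2=-4; issue ADD r4<-Add2 // r0:9,r1:7,r2:4,r3:-4,r4:Add2,r5:5
cycle 7: issue MUL r5<-Mul1 // r0:9,r1:7,r2:4,r3:-4,r4:Add2,r5:Mul1
cycle 8: CDB Add1=-8; issue ADD r1<-Add1 // r0:9,r1:Add1,r2:4,r3:-4,r4:Add2,r5:Mul1
cycle 9: CDB Add2=13 // r0:9,r1:Add1,r2:4,r3:-4,r4:13,r5:Mul1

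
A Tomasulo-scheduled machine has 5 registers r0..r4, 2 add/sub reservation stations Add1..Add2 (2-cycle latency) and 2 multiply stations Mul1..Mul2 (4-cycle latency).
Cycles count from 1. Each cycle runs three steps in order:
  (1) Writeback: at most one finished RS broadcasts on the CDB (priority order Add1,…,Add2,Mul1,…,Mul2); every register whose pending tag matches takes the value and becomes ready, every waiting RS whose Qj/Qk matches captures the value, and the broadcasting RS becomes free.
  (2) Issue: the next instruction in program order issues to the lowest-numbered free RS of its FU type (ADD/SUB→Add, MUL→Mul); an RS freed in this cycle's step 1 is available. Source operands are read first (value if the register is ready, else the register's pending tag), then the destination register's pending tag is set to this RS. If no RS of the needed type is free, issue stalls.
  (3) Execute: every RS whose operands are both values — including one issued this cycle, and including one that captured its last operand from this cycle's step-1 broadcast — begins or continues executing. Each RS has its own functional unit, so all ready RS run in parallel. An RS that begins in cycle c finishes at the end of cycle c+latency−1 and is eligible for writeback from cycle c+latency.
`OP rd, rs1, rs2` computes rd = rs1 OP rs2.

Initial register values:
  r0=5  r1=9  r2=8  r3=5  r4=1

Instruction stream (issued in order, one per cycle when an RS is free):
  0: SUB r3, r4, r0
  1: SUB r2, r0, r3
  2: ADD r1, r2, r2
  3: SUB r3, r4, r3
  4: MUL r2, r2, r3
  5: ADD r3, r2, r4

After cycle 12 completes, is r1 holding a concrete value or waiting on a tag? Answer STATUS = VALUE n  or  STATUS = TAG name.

c1: issue SUB r3<-Add1 | r0:5,r1:9,r2:8,r3:Add1,r4:1
c2: issue SUB r2<-Add2 | r0:5,r1:9,r2:Add2,r3:Add1,r4:1
c3: CDB Add1=-4; issue ADD r1<-Add1 | r0:5,r1:Add1,r2:Add2,r3:-4,r4:1
c4: stall | r0:5,r1:Add1,r2:Add2,r3:-4,r4:1
c5: CDB Add2=9; issue SUB r3<-Add2 | r0:5,r1:Add1,r2:9,r3:Add2,r4:1
c6: issue MUL r2<-Mul1 | r0:5,r1:Add1,r2:Mul1,r3:Add2,r4:1
c7: CDB Add1=18; issue ADD r3<-Add1 | r0:5,r1:18,r2:Mul1,r3:Add1,r4:1
c8: CDB Add2=5 | r0:5,r1:18,r2:Mul1,r3:Add1,r4:1
c9: - | r0:5,r1:18,r2:Mul1,r3:Add1,r4:1
c10: - | r0:5,r1:18,r2:Mul1,r3:Add1,r4:1
c11: - | r0:5,r1:18,r2:Mul1,r3:Add1,r4:1
c12: CDB Mul1=45 | r0:5,r1:18,r2:45,r3:Add1,r4:1

STATUS = VALUE 18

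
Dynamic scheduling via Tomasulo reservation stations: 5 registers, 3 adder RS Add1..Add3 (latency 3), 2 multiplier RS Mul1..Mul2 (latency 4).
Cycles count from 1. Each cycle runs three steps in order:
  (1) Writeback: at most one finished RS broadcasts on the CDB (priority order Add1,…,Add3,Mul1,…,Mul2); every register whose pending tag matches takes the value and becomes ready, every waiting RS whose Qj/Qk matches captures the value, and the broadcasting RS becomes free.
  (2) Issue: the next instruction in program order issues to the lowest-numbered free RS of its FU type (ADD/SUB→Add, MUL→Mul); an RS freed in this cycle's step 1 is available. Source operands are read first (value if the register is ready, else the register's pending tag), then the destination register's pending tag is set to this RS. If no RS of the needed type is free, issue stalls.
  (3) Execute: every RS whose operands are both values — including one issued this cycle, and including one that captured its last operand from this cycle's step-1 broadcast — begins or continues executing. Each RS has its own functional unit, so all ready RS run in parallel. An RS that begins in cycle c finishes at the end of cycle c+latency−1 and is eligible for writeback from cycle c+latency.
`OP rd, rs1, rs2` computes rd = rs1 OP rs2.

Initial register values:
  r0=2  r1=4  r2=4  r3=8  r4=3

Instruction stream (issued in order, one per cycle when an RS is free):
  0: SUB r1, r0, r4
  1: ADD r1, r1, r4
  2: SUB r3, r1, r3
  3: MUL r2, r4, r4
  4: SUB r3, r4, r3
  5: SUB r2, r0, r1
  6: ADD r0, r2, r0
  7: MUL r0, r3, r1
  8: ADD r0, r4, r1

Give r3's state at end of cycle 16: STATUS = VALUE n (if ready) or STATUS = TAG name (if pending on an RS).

cycle 1: issue SUB r1<-Add1 // r0:2,r1:Add1,r2:4,r3:8,r4:3
cycle 2: issue ADD r1<-Add2 // r0:2,r1:Add2,r2:4,r3:8,r4:3
cycle 3: issue SUB r3<-Add3 // r0:2,r1:Add2,r2:4,r3:Add3,r4:3
cycle 4: CDB Add1=-1; issue MUL r2<-Mul1 // r0:2,r1:Add2,r2:Mul1,r3:Add3,r4:3
cycle 5: issue SUB r3<-Add1 // r0:2,r1:Add2,r2:Mul1,r3:Add1,r4:3
cycle 6: stall // r0:2,r1:Add2,r2:Mul1,r3:Add1,r4:3
cycle 7: CDB Add2=2; issue SUB r2<-Add2 // r0:2,r1:2,r2:Add2,r3:Add1,r4:3
cycle 8: CDB Mul1=9; stall // r0:2,r1:2,r2:Add2,r3:Add1,r4:3
cycle 9: stall // r0:2,r1:2,r2:Add2,r3:Add1,r4:3
cycle 10: CDB Add2=0; issue ADD r0<-Add2 // r0:Add2,r1:2,r2:0,r3:Add1,r4:3
cycle 11: CDB Add3=-6; issue MUL r0<-Mul1 // r0:Mul1,r1:2,r2:0,r3:Add1,r4:3
cycle 12: issue ADD r0<-Add3 // r0:Add3,r1:2,r2:0,r3:Add1,r4:3
cycle 13: CDB Add2=2 // r0:Add3,r1:2,r2:0,r3:Add1,r4:3
cycle 14: CDB Add1=9 // r0:Add3,r1:2,r2:0,r3:9,r4:3
cycle 15: CDB Add3=5 // r0:5,r1:2,r2:0,r3:9,r4:3
cycle 16: - // r0:5,r1:2,r2:0,r3:9,r4:3

STATUS = VALUE 9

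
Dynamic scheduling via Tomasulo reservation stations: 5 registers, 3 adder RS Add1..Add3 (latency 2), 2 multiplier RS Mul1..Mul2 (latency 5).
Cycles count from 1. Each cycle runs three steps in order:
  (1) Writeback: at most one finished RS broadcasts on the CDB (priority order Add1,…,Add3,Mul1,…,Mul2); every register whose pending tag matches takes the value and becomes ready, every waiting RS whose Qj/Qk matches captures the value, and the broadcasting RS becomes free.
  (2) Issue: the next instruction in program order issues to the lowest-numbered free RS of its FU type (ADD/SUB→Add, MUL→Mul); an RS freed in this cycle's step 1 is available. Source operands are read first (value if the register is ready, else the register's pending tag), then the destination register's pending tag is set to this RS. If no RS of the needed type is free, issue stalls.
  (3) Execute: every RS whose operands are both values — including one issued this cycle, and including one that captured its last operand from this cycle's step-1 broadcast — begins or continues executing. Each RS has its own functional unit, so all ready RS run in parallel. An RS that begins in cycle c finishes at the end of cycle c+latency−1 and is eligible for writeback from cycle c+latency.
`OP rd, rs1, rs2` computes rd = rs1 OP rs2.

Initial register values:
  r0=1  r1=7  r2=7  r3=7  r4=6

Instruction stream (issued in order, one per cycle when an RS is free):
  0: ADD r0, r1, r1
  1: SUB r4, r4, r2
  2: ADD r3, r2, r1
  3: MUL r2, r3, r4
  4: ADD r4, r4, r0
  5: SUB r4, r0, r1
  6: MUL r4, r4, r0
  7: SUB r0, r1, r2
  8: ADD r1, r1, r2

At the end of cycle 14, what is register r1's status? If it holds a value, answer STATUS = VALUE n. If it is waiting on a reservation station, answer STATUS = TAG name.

cycle 1: issue ADD r0<-Add1 // r0:Add1,r1:7,r2:7,r3:7,r4:6
cycle 2: issue SUB r4<-Add2 // r0:Add1,r1:7,r2:7,r3:7,r4:Add2
cycle 3: CDB Add1=14; issue ADD r3<-Add1 // r0:14,r1:7,r2:7,r3:Add1,r4:Add2
cycle 4: CDB Add2=-1; issue MUL r2<-Mul1 // r0:14,r1:7,r2:Mul1,r3:Add1,r4:-1
cycle 5: CDB Add1=14; issue ADD r4<-Add1 // r0:14,r1:7,r2:Mul1,r3:14,r4:Add1
cycle 6: issue SUB r4<-Add2 // r0:14,r1:7,r2:Mul1,r3:14,r4:Add2
cycle 7: CDB Add1=13; issue MUL r4<-Mul2 // r0:14,r1:7,r2:Mul1,r3:14,r4:Mul2
cycle 8: CDB Add2=7; issue SUB r0<-Add1 // r0:Add1,r1:7,r2:Mul1,r3:14,r4:Mul2
cycle 9: issue ADD r1<-Add2 // r0:Add1,r1:Add2,r2:Mul1,r3:14,r4:Mul2
cycle 10: CDB Mul1=-14 // r0:Add1,r1:Add2,r2:-14,r3:14,r4:Mul2
cycle 11: - // r0:Add1,r1:Add2,r2:-14,r3:14,r4:Mul2
cycle 12: CDB Add1=21 // r0:21,r1:Add2,r2:-14,r3:14,r4:Mul2
cycle 13: CDB Add2=-7 // r0:21,r1:-7,r2:-14,r3:14,r4:Mul2
cycle 14: CDB Mul2=98 // r0:21,r1:-7,r2:-14,r3:14,r4:98

STATUS = VALUE -7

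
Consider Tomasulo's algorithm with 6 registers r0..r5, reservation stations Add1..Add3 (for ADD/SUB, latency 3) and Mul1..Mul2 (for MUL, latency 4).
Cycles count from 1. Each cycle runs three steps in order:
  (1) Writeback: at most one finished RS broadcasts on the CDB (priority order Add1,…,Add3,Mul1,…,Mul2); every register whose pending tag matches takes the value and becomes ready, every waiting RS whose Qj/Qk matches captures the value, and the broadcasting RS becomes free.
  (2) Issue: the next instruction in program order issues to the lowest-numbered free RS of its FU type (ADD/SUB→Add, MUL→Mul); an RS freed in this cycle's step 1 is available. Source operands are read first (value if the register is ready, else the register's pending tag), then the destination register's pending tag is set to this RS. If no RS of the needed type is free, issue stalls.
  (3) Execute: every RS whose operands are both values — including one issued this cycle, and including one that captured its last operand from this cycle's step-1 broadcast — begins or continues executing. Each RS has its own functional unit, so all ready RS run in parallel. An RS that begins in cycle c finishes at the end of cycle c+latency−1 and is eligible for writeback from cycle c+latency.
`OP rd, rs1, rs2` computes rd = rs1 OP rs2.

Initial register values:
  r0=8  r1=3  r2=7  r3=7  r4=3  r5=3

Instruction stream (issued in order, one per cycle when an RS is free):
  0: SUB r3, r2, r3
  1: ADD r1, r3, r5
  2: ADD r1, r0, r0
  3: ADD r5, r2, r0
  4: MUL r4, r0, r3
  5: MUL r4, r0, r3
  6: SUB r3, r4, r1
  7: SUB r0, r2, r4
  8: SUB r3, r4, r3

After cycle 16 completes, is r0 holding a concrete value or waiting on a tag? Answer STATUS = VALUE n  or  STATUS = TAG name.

STATUS = VALUE 7

c1: issue SUB r3<-Add1 | r0:8,r1:3,r2:7,r3:Add1,r4:3,r5:3
c2: issue ADD r1<-Add2 | r0:8,r1:Add2,r2:7,r3:Add1,r4:3,r5:3
c3: issue ADD r1<-Add3 | r0:8,r1:Add3,r2:7,r3:Add1,r4:3,r5:3
c4: CDB Add1=0; issue ADD r5<-Add1 | r0:8,r1:Add3,r2:7,r3:0,r4:3,r5:Add1
c5: issue MUL r4<-Mul1 | r0:8,r1:Add3,r2:7,r3:0,r4:Mul1,r5:Add1
c6: CDB Add3=16; issue MUL r4<-Mul2 | r0:8,r1:16,r2:7,r3:0,r4:Mul2,r5:Add1
c7: CDB Add1=15; issue SUB r3<-Add1 | r0:8,r1:16,r2:7,r3:Add1,r4:Mul2,r5:15
c8: CDB Add2=3; issue SUB r0<-Add2 | r0:Add2,r1:16,r2:7,r3:Add1,r4:Mul2,r5:15
c9: CDB Mul1=0; issue SUB r3<-Add3 | r0:Add2,r1:16,r2:7,r3:Add3,r4:Mul2,r5:15
c10: CDB Mul2=0 | r0:Add2,r1:16,r2:7,r3:Add3,r4:0,r5:15
c11: - | r0:Add2,r1:16,r2:7,r3:Add3,r4:0,r5:15
c12: - | r0:Add2,r1:16,r2:7,r3:Add3,r4:0,r5:15
c13: CDB Add1=-16 | r0:Add2,r1:16,r2:7,r3:Add3,r4:0,r5:15
c14: CDB Add2=7 | r0:7,r1:16,r2:7,r3:Add3,r4:0,r5:15
c15: - | r0:7,r1:16,r2:7,r3:Add3,r4:0,r5:15
c16: CDB Add3=16 | r0:7,r1:16,r2:7,r3:16,r4:0,r5:15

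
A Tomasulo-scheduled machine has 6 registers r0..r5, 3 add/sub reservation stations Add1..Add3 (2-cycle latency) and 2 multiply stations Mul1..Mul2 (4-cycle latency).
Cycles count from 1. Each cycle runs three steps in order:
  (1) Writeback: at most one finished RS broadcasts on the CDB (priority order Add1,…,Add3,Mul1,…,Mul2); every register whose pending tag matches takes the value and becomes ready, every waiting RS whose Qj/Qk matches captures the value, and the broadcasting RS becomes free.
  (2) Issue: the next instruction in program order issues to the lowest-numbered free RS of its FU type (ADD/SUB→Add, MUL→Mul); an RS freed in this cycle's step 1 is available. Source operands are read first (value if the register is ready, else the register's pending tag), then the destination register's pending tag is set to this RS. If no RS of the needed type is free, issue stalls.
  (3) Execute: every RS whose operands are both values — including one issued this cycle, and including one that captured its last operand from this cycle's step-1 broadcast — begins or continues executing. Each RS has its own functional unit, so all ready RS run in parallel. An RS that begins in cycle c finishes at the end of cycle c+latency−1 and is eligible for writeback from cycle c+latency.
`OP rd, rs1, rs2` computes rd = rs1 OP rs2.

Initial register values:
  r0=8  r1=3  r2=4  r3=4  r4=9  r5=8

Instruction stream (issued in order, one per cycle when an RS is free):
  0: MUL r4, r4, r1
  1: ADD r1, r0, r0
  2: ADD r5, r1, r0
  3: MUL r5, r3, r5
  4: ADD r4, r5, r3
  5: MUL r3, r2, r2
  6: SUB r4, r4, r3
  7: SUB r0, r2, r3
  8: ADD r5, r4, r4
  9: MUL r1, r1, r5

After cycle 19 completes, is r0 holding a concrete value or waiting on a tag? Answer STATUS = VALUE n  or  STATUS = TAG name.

cycle 1: issue MUL r4<-Mul1 // r0:8,r1:3,r2:4,r3:4,r4:Mul1,r5:8
cycle 2: issue ADD r1<-Add1 // r0:8,r1:Add1,r2:4,r3:4,r4:Mul1,r5:8
cycle 3: issue ADD r5<-Add2 // r0:8,r1:Add1,r2:4,r3:4,r4:Mul1,r5:Add2
cycle 4: CDB Add1=16; issue MUL r5<-Mul2 // r0:8,r1:16,r2:4,r3:4,r4:Mul1,r5:Mul2
cycle 5: CDB Mul1=27; issue ADD r4<-Add1 // r0:8,r1:16,r2:4,r3:4,r4:Add1,r5:Mul2
cycle 6: CDB Add2=24; issue MUL r3<-Mul1 // r0:8,r1:16,r2:4,r3:Mul1,r4:Add1,r5:Mul2
cycle 7: issue SUB r4<-Add2 // r0:8,r1:16,r2:4,r3:Mul1,r4:Add2,r5:Mul2
cycle 8: issue SUB r0<-Add3 // r0:Add3,r1:16,r2:4,r3:Mul1,r4:Add2,r5:Mul2
cycle 9: stall // r0:Add3,r1:16,r2:4,r3:Mul1,r4:Add2,r5:Mul2
cycle 10: CDB Mul1=16; stall // r0:Add3,r1:16,r2:4,r3:16,r4:Add2,r5:Mul2
cycle 11: CDB Mul2=96; stall // r0:Add3,r1:16,r2:4,r3:16,r4:Add2,r5:96
cycle 12: CDB Add3=-12; issue ADD r5<-Add3 // r0:-12,r1:16,r2:4,r3:16,r4:Add2,r5:Add3
cycle 13: CDB Add1=100; issue MUL r1<-Mul1 // r0:-12,r1:Mul1,r2:4,r3:16,r4:Add2,r5:Add3
cycle 14: - // r0:-12,r1:Mul1,r2:4,r3:16,r4:Add2,r5:Add3
cycle 15: CDB Add2=84 // r0:-12,r1:Mul1,r2:4,r3:16,r4:84,r5:Add3
cycle 16: - // r0:-12,r1:Mul1,r2:4,r3:16,r4:84,r5:Add3
cycle 17: CDB Add3=168 // r0:-12,r1:Mul1,r2:4,r3:16,r4:84,r5:168
cycle 18: - // r0:-12,r1:Mul1,r2:4,r3:16,r4:84,r5:168
cycle 19: - // r0:-12,r1:Mul1,r2:4,r3:16,r4:84,r5:168

STATUS = VALUE -12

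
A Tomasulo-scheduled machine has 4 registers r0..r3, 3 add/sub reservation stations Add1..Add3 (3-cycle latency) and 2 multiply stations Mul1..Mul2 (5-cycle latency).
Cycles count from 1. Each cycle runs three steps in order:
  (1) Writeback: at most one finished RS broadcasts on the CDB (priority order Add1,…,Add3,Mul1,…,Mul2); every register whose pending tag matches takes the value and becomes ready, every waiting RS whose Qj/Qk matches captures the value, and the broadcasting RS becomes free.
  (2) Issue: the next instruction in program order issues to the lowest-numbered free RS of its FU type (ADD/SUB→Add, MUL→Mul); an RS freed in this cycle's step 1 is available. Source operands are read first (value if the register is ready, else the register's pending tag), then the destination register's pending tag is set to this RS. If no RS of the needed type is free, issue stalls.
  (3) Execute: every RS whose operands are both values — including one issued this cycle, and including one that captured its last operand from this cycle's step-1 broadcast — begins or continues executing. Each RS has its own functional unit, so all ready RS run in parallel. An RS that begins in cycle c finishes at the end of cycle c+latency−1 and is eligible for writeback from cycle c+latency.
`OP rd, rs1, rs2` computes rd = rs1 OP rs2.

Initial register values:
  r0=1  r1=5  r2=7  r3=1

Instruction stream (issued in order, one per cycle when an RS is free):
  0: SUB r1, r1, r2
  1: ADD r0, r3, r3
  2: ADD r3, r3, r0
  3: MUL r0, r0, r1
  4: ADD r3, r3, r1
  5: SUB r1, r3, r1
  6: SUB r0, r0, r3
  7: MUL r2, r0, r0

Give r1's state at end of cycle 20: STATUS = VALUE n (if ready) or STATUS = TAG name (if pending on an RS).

cycle 1: issue SUB r1<-Add1 // r0:1,r1:Add1,r2:7,r3:1
cycle 2: issue ADD r0<-Add2 // r0:Add2,r1:Add1,r2:7,r3:1
cycle 3: issue ADD r3<-Add3 // r0:Add2,r1:Add1,r2:7,r3:Add3
cycle 4: CDB Add1=-2; issue MUL r0<-Mul1 // r0:Mul1,r1:-2,r2:7,r3:Add3
cycle 5: CDB Add2=2; issue ADD r3<-Add1 // r0:Mul1,r1:-2,r2:7,r3:Add1
cycle 6: issue SUB r1<-Add2 // r0:Mul1,r1:Add2,r2:7,r3:Add1
cycle 7: stall // r0:Mul1,r1:Add2,r2:7,r3:Add1
cycle 8: CDB Add3=3; issue SUB r0<-Add3 // r0:Add3,r1:Add2,r2:7,r3:Add1
cycle 9: issue MUL r2<-Mul2 // r0:Add3,r1:Add2,r2:Mul2,r3:Add1
cycle 10: CDB Mul1=-4 // r0:Add3,r1:Add2,r2:Mul2,r3:Add1
cycle 11: CDB Add1=1 // r0:Add3,r1:Add2,r2:Mul2,r3:1
cycle 12: - // r0:Add3,r1:Add2,r2:Mul2,r3:1
cycle 13: - // r0:Add3,r1:Add2,r2:Mul2,r3:1
cycle 14: CDB Add2=3 // r0:Add3,r1:3,r2:Mul2,r3:1
cycle 15: CDB Add3=-5 // r0:-5,r1:3,r2:Mul2,r3:1
cycle 16: - // r0:-5,r1:3,r2:Mul2,r3:1
cycle 17: - // r0:-5,r1:3,r2:Mul2,r3:1
cycle 18: - // r0:-5,r1:3,r2:Mul2,r3:1
cycle 19: - // r0:-5,r1:3,r2:Mul2,r3:1
cycle 20: CDB Mul2=25 // r0:-5,r1:3,r2:25,r3:1

STATUS = VALUE 3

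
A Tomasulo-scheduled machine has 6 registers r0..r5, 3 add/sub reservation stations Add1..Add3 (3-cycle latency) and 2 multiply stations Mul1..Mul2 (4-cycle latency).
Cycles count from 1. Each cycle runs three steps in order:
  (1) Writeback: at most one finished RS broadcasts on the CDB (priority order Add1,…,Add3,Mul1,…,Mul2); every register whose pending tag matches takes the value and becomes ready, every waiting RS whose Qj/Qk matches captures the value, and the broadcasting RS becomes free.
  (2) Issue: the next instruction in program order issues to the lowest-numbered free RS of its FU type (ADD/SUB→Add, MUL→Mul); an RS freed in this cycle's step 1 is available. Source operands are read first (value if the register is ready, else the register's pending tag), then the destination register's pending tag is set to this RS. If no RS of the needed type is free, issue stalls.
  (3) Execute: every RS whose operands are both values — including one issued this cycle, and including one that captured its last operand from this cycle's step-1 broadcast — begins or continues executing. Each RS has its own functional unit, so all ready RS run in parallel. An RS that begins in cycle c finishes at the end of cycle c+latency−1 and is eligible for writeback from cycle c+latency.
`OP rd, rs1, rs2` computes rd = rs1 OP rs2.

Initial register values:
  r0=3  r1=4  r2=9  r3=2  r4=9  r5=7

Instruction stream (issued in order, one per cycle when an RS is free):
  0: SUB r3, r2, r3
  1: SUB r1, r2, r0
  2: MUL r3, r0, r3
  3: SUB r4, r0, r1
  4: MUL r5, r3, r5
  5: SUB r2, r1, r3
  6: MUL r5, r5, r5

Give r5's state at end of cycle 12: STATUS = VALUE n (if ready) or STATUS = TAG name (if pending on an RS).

cycle 1: issue SUB r3<-Add1 // r0:3,r1:4,r2:9,r3:Add1,r4:9,r5:7
cycle 2: issue SUB r1<-Add2 // r0:3,r1:Add2,r2:9,r3:Add1,r4:9,r5:7
cycle 3: issue MUL r3<-Mul1 // r0:3,r1:Add2,r2:9,r3:Mul1,r4:9,r5:7
cycle 4: CDB Add1=7; issue SUB r4<-Add1 // r0:3,r1:Add2,r2:9,r3:Mul1,r4:Add1,r5:7
cycle 5: CDB Add2=6; issue MUL r5<-Mul2 // r0:3,r1:6,r2:9,r3:Mul1,r4:Add1,r5:Mul2
cycle 6: issue SUB r2<-Add2 // r0:3,r1:6,r2:Add2,r3:Mul1,r4:Add1,r5:Mul2
cycle 7: stall // r0:3,r1:6,r2:Add2,r3:Mul1,r4:Add1,r5:Mul2
cycle 8: CDB Add1=-3; stall // r0:3,r1:6,r2:Add2,r3:Mul1,r4:-3,r5:Mul2
cycle 9: CDB Mul1=21; issue MUL r5<-Mul1 // r0:3,r1:6,r2:Add2,r3:21,r4:-3,r5:Mul1
cycle 10: - // r0:3,r1:6,r2:Add2,r3:21,r4:-3,r5:Mul1
cycle 11: - // r0:3,r1:6,r2:Add2,r3:21,r4:-3,r5:Mul1
cycle 12: CDB Add2=-15 // r0:3,r1:6,r2:-15,r3:21,r4:-3,r5:Mul1

STATUS = TAG Mul1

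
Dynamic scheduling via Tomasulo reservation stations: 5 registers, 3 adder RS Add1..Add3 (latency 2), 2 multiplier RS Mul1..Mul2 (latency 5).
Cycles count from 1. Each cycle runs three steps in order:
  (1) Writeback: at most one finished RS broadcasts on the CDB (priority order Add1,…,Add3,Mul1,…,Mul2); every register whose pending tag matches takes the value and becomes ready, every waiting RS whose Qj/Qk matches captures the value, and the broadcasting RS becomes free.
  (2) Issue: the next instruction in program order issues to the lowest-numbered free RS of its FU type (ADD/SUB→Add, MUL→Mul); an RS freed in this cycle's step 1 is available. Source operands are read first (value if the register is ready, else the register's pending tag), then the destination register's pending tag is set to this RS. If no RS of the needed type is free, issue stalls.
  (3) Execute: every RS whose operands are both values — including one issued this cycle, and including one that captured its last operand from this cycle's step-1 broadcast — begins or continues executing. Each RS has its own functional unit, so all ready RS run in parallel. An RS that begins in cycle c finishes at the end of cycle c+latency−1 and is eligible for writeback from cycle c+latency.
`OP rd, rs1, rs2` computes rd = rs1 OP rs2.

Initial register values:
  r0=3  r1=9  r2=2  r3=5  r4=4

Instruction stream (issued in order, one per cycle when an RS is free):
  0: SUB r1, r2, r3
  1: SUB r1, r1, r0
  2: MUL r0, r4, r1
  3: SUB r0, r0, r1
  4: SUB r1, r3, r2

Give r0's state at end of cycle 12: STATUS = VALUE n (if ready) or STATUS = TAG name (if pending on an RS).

STATUS = VALUE -18

cycle 1: issue SUB r1<-Add1 // r0:3,r1:Add1,r2:2,r3:5,r4:4
cycle 2: issue SUB r1<-Add2 // r0:3,r1:Add2,r2:2,r3:5,r4:4
cycle 3: CDB Add1=-3; issue MUL r0<-Mul1 // r0:Mul1,r1:Add2,r2:2,r3:5,r4:4
cycle 4: issue SUB r0<-Add1 // r0:Add1,r1:Add2,r2:2,r3:5,r4:4
cycle 5: CDB Add2=-6; issue SUB r1<-Add2 // r0:Add1,r1:Add2,r2:2,r3:5,r4:4
cycle 6: - // r0:Add1,r1:Add2,r2:2,r3:5,r4:4
cycle 7: CDB Add2=3 // r0:Add1,r1:3,r2:2,r3:5,r4:4
cycle 8: - // r0:Add1,r1:3,r2:2,r3:5,r4:4
cycle 9: - // r0:Add1,r1:3,r2:2,r3:5,r4:4
cycle 10: CDB Mul1=-24 // r0:Add1,r1:3,r2:2,r3:5,r4:4
cycle 11: - // r0:Add1,r1:3,r2:2,r3:5,r4:4
cycle 12: CDB Add1=-18 // r0:-18,r1:3,r2:2,r3:5,r4:4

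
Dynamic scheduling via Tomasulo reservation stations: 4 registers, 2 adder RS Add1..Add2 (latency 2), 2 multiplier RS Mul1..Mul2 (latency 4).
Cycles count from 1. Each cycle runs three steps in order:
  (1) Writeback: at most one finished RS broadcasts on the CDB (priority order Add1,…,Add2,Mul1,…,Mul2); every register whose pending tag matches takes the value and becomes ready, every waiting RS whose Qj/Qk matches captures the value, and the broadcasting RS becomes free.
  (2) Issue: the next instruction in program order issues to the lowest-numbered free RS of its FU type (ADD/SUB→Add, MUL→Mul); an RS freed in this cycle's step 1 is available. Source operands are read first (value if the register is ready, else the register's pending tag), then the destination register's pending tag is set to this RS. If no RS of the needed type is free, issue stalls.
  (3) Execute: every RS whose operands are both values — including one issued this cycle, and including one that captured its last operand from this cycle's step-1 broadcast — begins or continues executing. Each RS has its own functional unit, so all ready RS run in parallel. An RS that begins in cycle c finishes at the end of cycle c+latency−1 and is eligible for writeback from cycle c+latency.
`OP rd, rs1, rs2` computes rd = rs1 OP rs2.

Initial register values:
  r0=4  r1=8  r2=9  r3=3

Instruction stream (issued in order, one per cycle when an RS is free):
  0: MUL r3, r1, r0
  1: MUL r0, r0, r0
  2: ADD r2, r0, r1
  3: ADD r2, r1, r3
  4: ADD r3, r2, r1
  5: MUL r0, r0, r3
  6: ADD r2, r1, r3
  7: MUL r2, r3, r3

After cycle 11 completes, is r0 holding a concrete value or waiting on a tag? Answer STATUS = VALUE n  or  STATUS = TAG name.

STATUS = TAG Mul1

cycle 1: issue MUL r3<-Mul1 // r0:4,r1:8,r2:9,r3:Mul1
cycle 2: issue MUL r0<-Mul2 // r0:Mul2,r1:8,r2:9,r3:Mul1
cycle 3: issue ADD r2<-Add1 // r0:Mul2,r1:8,r2:Add1,r3:Mul1
cycle 4: issue ADD r2<-Add2 // r0:Mul2,r1:8,r2:Add2,r3:Mul1
cycle 5: CDB Mul1=32; stall // r0:Mul2,r1:8,r2:Add2,r3:32
cycle 6: CDB Mul2=16; stall // r0:16,r1:8,r2:Add2,r3:32
cycle 7: CDB Add2=40; issue ADD r3<-Add2 // r0:16,r1:8,r2:40,r3:Add2
cycle 8: CDB Add1=24; issue MUL r0<-Mul1 // r0:Mul1,r1:8,r2:40,r3:Add2
cycle 9: CDB Add2=48; issue ADD r2<-Add1 // r0:Mul1,r1:8,r2:Add1,r3:48
cycle 10: issue MUL r2<-Mul2 // r0:Mul1,r1:8,r2:Mul2,r3:48
cycle 11: CDB Add1=56 // r0:Mul1,r1:8,r2:Mul2,r3:48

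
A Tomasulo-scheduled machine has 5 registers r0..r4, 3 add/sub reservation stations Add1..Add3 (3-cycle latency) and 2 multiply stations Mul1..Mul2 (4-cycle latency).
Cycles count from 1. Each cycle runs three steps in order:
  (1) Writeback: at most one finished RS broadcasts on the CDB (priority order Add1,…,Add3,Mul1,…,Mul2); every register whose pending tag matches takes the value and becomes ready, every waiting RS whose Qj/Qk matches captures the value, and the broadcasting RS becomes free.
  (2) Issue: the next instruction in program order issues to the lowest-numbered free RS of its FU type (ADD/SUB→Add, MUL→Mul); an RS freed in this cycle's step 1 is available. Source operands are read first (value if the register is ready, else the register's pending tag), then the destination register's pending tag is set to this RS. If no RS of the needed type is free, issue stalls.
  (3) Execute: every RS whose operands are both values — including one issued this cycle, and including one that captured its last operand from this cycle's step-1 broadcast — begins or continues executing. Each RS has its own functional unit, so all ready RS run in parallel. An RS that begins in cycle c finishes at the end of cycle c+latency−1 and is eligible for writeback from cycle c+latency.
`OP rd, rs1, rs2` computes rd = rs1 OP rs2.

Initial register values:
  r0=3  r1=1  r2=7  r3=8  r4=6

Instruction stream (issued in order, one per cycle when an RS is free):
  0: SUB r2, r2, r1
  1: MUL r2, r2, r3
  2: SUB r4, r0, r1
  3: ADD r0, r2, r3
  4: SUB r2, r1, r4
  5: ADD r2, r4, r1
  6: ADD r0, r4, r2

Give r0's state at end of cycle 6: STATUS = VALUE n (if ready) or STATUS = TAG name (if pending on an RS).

  c1: issue SUB r2<-Add1  regs: r0:3,r1:1,r2:Add1,r3:8,r4:6
  c2: issue MUL r2<-Mul1  regs: r0:3,r1:1,r2:Mul1,r3:8,r4:6
  c3: issue SUB r4<-Add2  regs: r0:3,r1:1,r2:Mul1,r3:8,r4:Add2
  c4: CDB Add1=6; issue ADD r0<-Add1  regs: r0:Add1,r1:1,r2:Mul1,r3:8,r4:Add2
  c5: issue SUB r2<-Add3  regs: r0:Add1,r1:1,r2:Add3,r3:8,r4:Add2
  c6: CDB Add2=2; issue ADD r2<-Add2  regs: r0:Add1,r1:1,r2:Add2,r3:8,r4:2

STATUS = TAG Add1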